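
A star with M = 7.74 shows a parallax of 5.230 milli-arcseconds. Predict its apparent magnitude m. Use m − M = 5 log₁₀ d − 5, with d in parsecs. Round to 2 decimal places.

m = 14.15

d = 1/p = 1/0.005230″ = 191.2 pc.
m − M = 5 log₁₀ d − 5 = 5 log₁₀(191.2) − 5 = 11.4074 − 5 = 6.4074.
m = M + (m − M) = 7.74 + 6.4074 = 14.15.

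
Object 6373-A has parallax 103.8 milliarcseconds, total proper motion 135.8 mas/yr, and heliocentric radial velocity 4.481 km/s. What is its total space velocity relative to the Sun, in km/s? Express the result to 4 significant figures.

d = 1/p = 1/0.1038″ = 9.6339 pc.
μ = 135.8 mas/yr = 0.1358 ″/yr.
v_t = 4.740 μ d = 4.740 × 0.1358 × 9.6339 = 6.2013 km/s.
v = √(v_r² + v_t²) = √(4.481² + 6.2013²) = √58.5355 = 7.6508 km/s.

7.651 km/s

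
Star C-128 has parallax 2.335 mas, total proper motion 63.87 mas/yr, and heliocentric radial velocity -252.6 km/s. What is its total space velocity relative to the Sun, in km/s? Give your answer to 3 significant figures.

284 km/s

d = 1/p = 1/0.002335″ = 428.27 pc.
μ = 63.87 mas/yr = 0.06387 ″/yr.
v_t = 4.740 μ d = 4.740 × 0.06387 × 428.27 = 129.66 km/s.
v = √(v_r² + v_t²) = √((-252.6)² + 129.66²) = √80618.5 = 283.93 km/s.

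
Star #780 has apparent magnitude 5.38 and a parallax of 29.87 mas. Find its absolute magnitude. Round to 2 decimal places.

d = 1/p = 1/0.02987″ = 33.478 pc.
m − M = 5 log₁₀(33.478) − 5 = 7.6238 − 5 = 2.6238.
M = m − (m − M) = 5.38 − 2.6238 = 2.76.

M = 2.76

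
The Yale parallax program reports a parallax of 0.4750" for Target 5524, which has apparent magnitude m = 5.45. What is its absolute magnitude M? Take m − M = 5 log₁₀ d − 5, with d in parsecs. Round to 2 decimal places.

d = 1/p = 1/0.4750″ = 2.1053 pc.
m − M = 5 log₁₀(2.1053) − 5 = 1.6166 − 5 = -3.3834.
M = m − (m − M) = 5.45 − (-3.3834) = 8.83.

M = 8.83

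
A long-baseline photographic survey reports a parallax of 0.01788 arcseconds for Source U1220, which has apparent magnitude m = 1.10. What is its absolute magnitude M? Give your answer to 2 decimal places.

d = 1/p = 1/0.01788″ = 55.928 pc.
m − M = 5 log₁₀(55.928) − 5 = 8.7381 − 5 = 3.7381.
M = m − (m − M) = 1.10 − 3.7381 = -2.64.

M = -2.64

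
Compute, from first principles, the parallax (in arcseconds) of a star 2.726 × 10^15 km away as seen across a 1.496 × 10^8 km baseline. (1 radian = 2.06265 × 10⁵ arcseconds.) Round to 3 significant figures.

θ ≈ B/d = (1.496 × 10^8) / (2.726 × 10^15) = 5.4879 × 10^-8 rad.
In arcseconds: 5.4879 × 10^-8 × 206265 = 0.01132″.

0.0113 arcsec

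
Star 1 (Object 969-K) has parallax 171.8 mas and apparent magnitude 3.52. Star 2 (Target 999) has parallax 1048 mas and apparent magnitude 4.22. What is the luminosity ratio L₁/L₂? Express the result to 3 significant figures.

L₁/L₂ = 70.9

d₁ = 1/p₁ = 1/0.1718″ = 5.8207 pc; d₂ = 1/p₂ = 1/1.048″ = 0.9542 pc.
M₁ = m₁ − 5 log₁₀ d₁ + 5 = 3.52 − 3.8249 + 5 = 4.6951.
M₂ = 4.22 − (-0.1018) + 5 = 9.3218.
L₁/L₂ = 10^(0.4(M₂ − M₁)) = 10^(0.4 × 4.6267) = 10^1.85068 = 70.906.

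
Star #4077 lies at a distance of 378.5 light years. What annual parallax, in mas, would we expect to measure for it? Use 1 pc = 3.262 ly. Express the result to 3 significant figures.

8.62 mas

d = 378.5 ly ÷ 3.262 = 116.03 pc.
p = 1/d = 1/116.03 = 0.0086185 arcsec.
= 0.0086185 × 1000 = 8.6185 mas.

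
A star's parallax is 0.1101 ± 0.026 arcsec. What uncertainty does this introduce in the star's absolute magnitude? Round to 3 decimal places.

σ_M = 0.513 mag

M = m − 5 log₁₀ d + 5 = m + 5 log₁₀ p + 5, so ∂M/∂p = 5/(p ln 10).
σ_M = (5/ln 10) · (σ_p/p) = 2.1715 × 0.026/0.1101 = 2.1715 × 0.23615 = 0.5128.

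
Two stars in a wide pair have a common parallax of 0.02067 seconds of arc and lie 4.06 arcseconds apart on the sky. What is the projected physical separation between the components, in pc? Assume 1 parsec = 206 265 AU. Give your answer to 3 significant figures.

0.000952 pc

d = 1/p = 1/0.02067″ = 48.379 pc.
At distance d (pc), an angle of θ arcsec spans θ·d AU: s = 4.06 × 48.379 = 196.42 AU.
= 196.42 / 206265 = 0.00095227 pc.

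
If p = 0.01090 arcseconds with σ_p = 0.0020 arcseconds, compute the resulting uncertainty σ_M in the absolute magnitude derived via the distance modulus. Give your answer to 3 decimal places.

σ_M = 0.398 mag

M = m − 5 log₁₀ d + 5 = m + 5 log₁₀ p + 5, so ∂M/∂p = 5/(p ln 10).
σ_M = (5/ln 10) · (σ_p/p) = 2.1715 × 0.0020/0.01090 = 2.1715 × 0.18349 = 0.39845.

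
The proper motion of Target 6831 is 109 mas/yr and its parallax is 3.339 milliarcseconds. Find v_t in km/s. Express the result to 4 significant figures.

d = 1/p = 1/0.003339″ = 299.49 pc.
μ = 109 mas/yr = 0.109 ″/yr.
v_t = 4.74 × μ × d = 4.74 × 0.109 × 299.49 = 154.73 km/s.

154.7 km/s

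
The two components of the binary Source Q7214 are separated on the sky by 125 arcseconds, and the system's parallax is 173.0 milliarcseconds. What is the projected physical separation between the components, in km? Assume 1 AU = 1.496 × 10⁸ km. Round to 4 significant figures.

d = 1/p = 1/0.1730″ = 5.7803 pc.
At distance d (pc), an angle of θ arcsec spans θ·d AU: s = 125 × 5.7803 = 722.54 AU.
= 722.54 × 1.496 × 10⁸ km = 1.0809 × 10^11 km.

1.081 × 10^11 km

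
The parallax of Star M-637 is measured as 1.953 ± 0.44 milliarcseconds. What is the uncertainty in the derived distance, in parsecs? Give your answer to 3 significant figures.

115 pc

d = 1/p, so σ_d = σ_p / p².
σ_d = 0.000440 / (0.001953)² = 0.000440 / 0.0000038142 = 115.36 pc.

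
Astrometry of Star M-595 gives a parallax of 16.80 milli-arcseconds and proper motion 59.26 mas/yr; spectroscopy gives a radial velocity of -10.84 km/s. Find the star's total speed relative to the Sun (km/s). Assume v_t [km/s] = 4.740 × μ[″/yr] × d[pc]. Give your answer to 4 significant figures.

d = 1/p = 1/0.01680″ = 59.524 pc.
μ = 59.26 mas/yr = 0.05926 ″/yr.
v_t = 4.740 μ d = 4.740 × 0.05926 × 59.524 = 16.72 km/s.
v = √(v_r² + v_t²) = √((-10.84)² + 16.72²) = √397.064 = 19.926 km/s.

19.93 km/s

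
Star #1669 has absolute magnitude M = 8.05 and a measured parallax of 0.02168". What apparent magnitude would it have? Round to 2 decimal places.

m = 11.37

d = 1/p = 1/0.02168″ = 46.125 pc.
m − M = 5 log₁₀ d − 5 = 5 log₁₀(46.125) − 5 = 8.3197 − 5 = 3.3197.
m = M + (m − M) = 8.05 + 3.3197 = 11.37.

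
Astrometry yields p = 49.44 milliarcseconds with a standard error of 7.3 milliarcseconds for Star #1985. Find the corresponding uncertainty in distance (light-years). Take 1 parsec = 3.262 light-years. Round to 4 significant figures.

9.742 ly

d = 1/p, so σ_d = σ_p / p².
σ_d = 0.00730 / (0.04944)² = 0.00730 / 0.0024443 = 2.9865 pc = 2.9865 × 3.262 ly = 9.742 ly.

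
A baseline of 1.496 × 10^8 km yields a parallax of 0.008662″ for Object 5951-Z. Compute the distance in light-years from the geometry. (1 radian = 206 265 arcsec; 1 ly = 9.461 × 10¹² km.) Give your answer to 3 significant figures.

377 ly

θ = 0.008662″ = 0.008662/206265 = 4.1995 × 10^-8 rad.
d = B/θ = (1.496 × 10^8) / (4.1995 × 10^-8) = 3.5623 × 10^15 km = (3.5623 × 10^15) / (9.461 × 10^12) ly = 376.52 ly.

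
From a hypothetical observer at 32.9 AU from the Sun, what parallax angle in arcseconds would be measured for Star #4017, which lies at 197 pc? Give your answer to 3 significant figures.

0.167 arcsec

p (arcsec) = B (AU) / d (pc).
p = 32.9 / 197 = 0.16701 arcsec.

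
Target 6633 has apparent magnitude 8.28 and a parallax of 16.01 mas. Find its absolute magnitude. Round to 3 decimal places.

M = 4.302

d = 1/p = 1/0.01601″ = 62.461 pc.
m − M = 5 log₁₀(62.461) − 5 = 8.9780 − 5 = 3.9780.
M = m − (m − M) = 8.28 − 3.9780 = 4.302.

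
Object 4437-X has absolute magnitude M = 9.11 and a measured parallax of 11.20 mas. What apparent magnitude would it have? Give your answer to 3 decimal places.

m = 13.864

d = 1/p = 1/0.01120″ = 89.286 pc.
m − M = 5 log₁₀ d − 5 = 5 log₁₀(89.286) − 5 = 9.7539 − 5 = 4.7539.
m = M + (m − M) = 9.11 + 4.7539 = 13.864.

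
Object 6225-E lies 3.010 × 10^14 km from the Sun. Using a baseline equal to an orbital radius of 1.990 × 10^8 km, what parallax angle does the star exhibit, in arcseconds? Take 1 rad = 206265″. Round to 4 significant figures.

θ ≈ B/d = (1.990 × 10^8) / (3.010 × 10^14) = 6.6113 × 10^-7 rad.
In arcseconds: 6.6113 × 10^-7 × 206265 = 0.13637″.

0.1364 arcsec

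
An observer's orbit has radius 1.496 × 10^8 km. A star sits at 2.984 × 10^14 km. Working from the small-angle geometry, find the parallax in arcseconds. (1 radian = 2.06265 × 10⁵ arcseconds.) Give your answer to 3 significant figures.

θ ≈ B/d = (1.496 × 10^8) / (2.984 × 10^14) = 5.0134 × 10^-7 rad.
In arcseconds: 5.0134 × 10^-7 × 206265 = 0.10341″.

0.103 arcsec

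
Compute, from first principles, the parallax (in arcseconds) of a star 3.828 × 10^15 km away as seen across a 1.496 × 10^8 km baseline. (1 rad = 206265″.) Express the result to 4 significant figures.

θ ≈ B/d = (1.496 × 10^8) / (3.828 × 10^15) = 3.9080 × 10^-8 rad.
In arcseconds: 3.9080 × 10^-8 × 206265 = 0.0080608″.

0.008061 arcsec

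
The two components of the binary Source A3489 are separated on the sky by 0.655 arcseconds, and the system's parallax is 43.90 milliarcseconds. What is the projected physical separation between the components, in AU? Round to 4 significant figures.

d = 1/p = 1/0.04390″ = 22.779 pc.
At distance d (pc), an angle of θ arcsec spans θ·d AU: s = 0.655 × 22.779 = 14.92 AU.

14.92 AU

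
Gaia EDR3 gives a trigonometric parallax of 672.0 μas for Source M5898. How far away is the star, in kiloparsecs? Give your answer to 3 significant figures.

p = 672.0 μas = 0.0006720 arcsec.
d = 1/p = 1/0.0006720 = 1488.1 pc.
= 1.4881 kpc.

1.49 kpc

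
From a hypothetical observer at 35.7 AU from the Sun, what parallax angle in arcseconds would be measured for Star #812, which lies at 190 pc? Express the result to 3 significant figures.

0.188 arcsec

p (arcsec) = B (AU) / d (pc).
p = 35.7 / 190 = 0.18789 arcsec.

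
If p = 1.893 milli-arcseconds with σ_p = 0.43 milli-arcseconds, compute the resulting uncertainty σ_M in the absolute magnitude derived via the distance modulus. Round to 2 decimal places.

σ_M = 0.49 mag

M = m − 5 log₁₀ d + 5 = m + 5 log₁₀ p + 5, so ∂M/∂p = 5/(p ln 10).
σ_M = (5/ln 10) · (σ_p/p) = 2.1715 × 0.43/1.893 = 2.1715 × 0.22715 = 0.49326.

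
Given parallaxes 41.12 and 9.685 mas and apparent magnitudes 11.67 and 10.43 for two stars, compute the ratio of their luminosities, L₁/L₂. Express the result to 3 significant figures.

L₁/L₂ = 0.0177

d₁ = 1/p₁ = 1/0.04112″ = 24.319 pc; d₂ = 1/p₂ = 1/0.009685″ = 103.25 pc.
M₁ = m₁ − 5 log₁₀ d₁ + 5 = 11.67 − 6.9297 + 5 = 9.7403.
M₂ = 10.43 − 10.0695 + 5 = 5.3605.
L₁/L₂ = 10^(0.4(M₂ − M₁)) = 10^(0.4 × (-4.3798)) = 10^(-1.75192) = 0.017704.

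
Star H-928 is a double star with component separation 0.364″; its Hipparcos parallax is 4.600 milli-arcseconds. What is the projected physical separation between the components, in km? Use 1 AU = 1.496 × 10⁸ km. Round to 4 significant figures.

1.184 × 10^10 km

d = 1/p = 1/0.004600″ = 217.39 pc.
At distance d (pc), an angle of θ arcsec spans θ·d AU: s = 0.364 × 217.39 = 79.13 AU.
= 79.13 × 1.496 × 10⁸ km = 1.1838 × 10^10 km.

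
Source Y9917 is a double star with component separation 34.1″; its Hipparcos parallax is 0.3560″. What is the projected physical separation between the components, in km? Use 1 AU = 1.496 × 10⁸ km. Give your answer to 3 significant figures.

1.43 × 10^10 km

d = 1/p = 1/0.3560″ = 2.809 pc.
At distance d (pc), an angle of θ arcsec spans θ·d AU: s = 34.1 × 2.809 = 95.787 AU.
= 95.787 × 1.496 × 10⁸ km = 1.4330 × 10^10 km.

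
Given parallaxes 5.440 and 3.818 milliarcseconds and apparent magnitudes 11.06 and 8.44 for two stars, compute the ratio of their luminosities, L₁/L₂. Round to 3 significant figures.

L₁/L₂ = 0.0441

d₁ = 1/p₁ = 1/0.005440″ = 183.82 pc; d₂ = 1/p₂ = 1/0.003818″ = 261.92 pc.
M₁ = m₁ − 5 log₁₀ d₁ + 5 = 11.06 − 11.3220 + 5 = 4.7380.
M₂ = 8.44 − 12.0908 + 5 = 1.3492.
L₁/L₂ = 10^(0.4(M₂ − M₁)) = 10^(0.4 × (-3.3888)) = 10^(-1.35552) = 0.044104.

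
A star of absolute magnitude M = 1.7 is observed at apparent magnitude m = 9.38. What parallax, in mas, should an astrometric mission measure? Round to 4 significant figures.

2.911 mas

m − M = 9.38 − 1.7 = 7.68.
d = 10^((m−M)/5 + 1) = 10^2.536 = 343.56 pc.
p = 1/d = 1/343.56 = 0.0029107 arcsec = 2.9107 mas.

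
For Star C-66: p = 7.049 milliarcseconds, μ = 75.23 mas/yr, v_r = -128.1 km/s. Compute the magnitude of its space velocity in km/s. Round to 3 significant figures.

138 km/s

d = 1/p = 1/0.007049″ = 141.86 pc.
μ = 75.23 mas/yr = 0.07523 ″/yr.
v_t = 4.740 μ d = 4.740 × 0.07523 × 141.86 = 50.586 km/s.
v = √(v_r² + v_t²) = √((-128.1)² + 50.586²) = √18968.6 = 137.73 km/s.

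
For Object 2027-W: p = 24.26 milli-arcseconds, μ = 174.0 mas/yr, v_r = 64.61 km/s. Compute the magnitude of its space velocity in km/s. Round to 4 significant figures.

d = 1/p = 1/0.02426″ = 41.22 pc.
μ = 174.0 mas/yr = 0.1740 ″/yr.
v_t = 4.740 μ d = 4.740 × 0.1740 × 41.22 = 33.997 km/s.
v = √(v_r² + v_t²) = √(64.61² + 33.997²) = √5330.25 = 73.009 km/s.

73.01 km/s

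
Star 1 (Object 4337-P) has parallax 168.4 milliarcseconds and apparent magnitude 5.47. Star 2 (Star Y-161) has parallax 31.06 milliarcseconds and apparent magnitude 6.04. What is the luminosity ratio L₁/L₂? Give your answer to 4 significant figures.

L₁/L₂ = 0.05751

d₁ = 1/p₁ = 1/0.1684″ = 5.9382 pc; d₂ = 1/p₂ = 1/0.03106″ = 32.196 pc.
M₁ = m₁ − 5 log₁₀ d₁ + 5 = 5.47 − 3.8683 + 5 = 6.6017.
M₂ = 6.04 − 7.5390 + 5 = 3.5010.
L₁/L₂ = 10^(0.4(M₂ − M₁)) = 10^(0.4 × (-3.1007)) = 10^(-1.24028) = 0.057507.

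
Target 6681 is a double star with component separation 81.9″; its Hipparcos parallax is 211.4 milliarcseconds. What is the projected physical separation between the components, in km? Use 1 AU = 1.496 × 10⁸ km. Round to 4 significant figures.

d = 1/p = 1/0.2114″ = 4.7304 pc.
At distance d (pc), an angle of θ arcsec spans θ·d AU: s = 81.9 × 4.7304 = 387.42 AU.
= 387.42 × 1.496 × 10⁸ km = 5.7958 × 10^10 km.

5.796 × 10^10 km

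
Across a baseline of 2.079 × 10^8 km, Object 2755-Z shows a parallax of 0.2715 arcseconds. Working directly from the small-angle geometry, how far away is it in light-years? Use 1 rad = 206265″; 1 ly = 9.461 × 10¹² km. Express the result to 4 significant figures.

16.69 ly

θ = 0.2715″ = 0.2715/206265 = 1.3163 × 10^-6 rad.
d = B/θ = (2.079 × 10^8) / (1.3163 × 10^-6) = 1.5794 × 10^14 km = (1.5794 × 10^14) / (9.461 × 10^12) ly = 16.694 ly.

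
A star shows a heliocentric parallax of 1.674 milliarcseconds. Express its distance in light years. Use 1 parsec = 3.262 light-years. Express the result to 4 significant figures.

p = 1.674 milliarcseconds = 0.001674 arcsec.
d = 1/p = 1/0.001674 = 597.37 pc.
In light-years: 597.37 × 3.262 = 1948.6 ly.

1949 light years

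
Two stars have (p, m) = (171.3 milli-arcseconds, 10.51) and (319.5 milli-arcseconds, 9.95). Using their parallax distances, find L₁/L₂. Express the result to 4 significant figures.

d₁ = 1/p₁ = 1/0.1713″ = 5.8377 pc; d₂ = 1/p₂ = 1/0.3195″ = 3.1299 pc.
M₁ = m₁ − 5 log₁₀ d₁ + 5 = 10.51 − 3.8312 + 5 = 11.6788.
M₂ = 9.95 − 2.4777 + 5 = 12.4723.
L₁/L₂ = 10^(0.4(M₂ − M₁)) = 10^(0.4 × 0.7935) = 10^0.31740 = 2.0768.

L₁/L₂ = 2.077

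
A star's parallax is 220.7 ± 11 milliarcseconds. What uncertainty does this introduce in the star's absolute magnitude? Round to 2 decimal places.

σ_M = 0.11 mag

M = m − 5 log₁₀ d + 5 = m + 5 log₁₀ p + 5, so ∂M/∂p = 5/(p ln 10).
σ_M = (5/ln 10) · (σ_p/p) = 2.1715 × 11/220.7 = 2.1715 × 0.049841 = 0.10823.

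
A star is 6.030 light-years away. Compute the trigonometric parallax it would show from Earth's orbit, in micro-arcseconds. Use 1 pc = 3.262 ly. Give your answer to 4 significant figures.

d = 6.030 ly ÷ 3.262 = 1.8486 pc.
p = 1/d = 1/1.8486 = 0.54095 arcsec.
= 0.54095 × 10⁶ = 5.4095 × 10^5 μas.

541000 μas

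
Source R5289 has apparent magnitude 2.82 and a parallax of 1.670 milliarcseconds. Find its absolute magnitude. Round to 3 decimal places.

M = -6.066

d = 1/p = 1/0.001670″ = 598.8 pc.
m − M = 5 log₁₀(598.8) − 5 = 13.8864 − 5 = 8.8864.
M = m − (m − M) = 2.82 − 8.8864 = -6.066.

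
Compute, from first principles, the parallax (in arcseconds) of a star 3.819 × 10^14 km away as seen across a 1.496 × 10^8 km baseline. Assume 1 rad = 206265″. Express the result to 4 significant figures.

θ ≈ B/d = (1.496 × 10^8) / (3.819 × 10^14) = 3.9173 × 10^-7 rad.
In arcseconds: 3.9173 × 10^-7 × 206265 = 0.0808″.

0.08080 arcsec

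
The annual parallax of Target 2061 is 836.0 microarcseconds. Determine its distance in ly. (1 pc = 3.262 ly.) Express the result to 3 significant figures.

3900 ly

p = 836.0 microarcseconds = 0.0008360 arcsec.
d = 1/p = 1/0.0008360 = 1196.2 pc.
In light-years: 1196.2 × 3.262 = 3902 ly.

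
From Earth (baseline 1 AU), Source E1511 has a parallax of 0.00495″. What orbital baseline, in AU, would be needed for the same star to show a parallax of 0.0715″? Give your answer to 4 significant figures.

Parallax scales linearly with baseline: p ∝ B, so B = p_target / p_Earth × 1 AU.
B = 0.0715 / 0.00495 = 14.444 AU.

14.44 AU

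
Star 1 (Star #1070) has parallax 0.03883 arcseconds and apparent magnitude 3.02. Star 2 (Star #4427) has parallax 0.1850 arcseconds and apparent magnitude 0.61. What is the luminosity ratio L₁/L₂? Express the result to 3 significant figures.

d₁ = 1/p₁ = 1/0.03883″ = 25.753 pc; d₂ = 1/p₂ = 1/0.1850″ = 5.4054 pc.
M₁ = m₁ − 5 log₁₀ d₁ + 5 = 3.02 − 7.0541 + 5 = 0.9659.
M₂ = 0.61 − 3.6641 + 5 = 1.9459.
L₁/L₂ = 10^(0.4(M₂ − M₁)) = 10^(0.4 × 0.9800) = 10^0.39200 = 2.466.

L₁/L₂ = 2.47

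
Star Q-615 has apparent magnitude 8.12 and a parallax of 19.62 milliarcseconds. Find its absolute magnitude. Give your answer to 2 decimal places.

d = 1/p = 1/0.01962″ = 50.968 pc.
m − M = 5 log₁₀(50.968) − 5 = 8.5365 − 5 = 3.5365.
M = m − (m − M) = 8.12 − 3.5365 = 4.58.

M = 4.58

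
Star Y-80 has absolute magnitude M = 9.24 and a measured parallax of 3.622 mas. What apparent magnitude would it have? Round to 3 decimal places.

d = 1/p = 1/0.003622″ = 276.09 pc.
m − M = 5 log₁₀ d − 5 = 5 log₁₀(276.09) − 5 = 12.2053 − 5 = 7.2053.
m = M + (m − M) = 9.24 + 7.2053 = 16.445.

m = 16.445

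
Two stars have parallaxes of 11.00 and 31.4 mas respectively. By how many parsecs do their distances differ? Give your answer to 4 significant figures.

59.06 pc

d_A = 1/0.01100″ = 90.909 pc; d_B = 1/0.03140″ = 31.847 pc.
|d_B − d_A| = |31.847 − 90.909| = 59.062 pc.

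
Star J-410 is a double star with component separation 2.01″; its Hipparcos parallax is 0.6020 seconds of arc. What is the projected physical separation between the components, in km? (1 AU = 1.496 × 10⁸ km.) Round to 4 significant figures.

4.995 × 10^8 km

d = 1/p = 1/0.6020″ = 1.6611 pc.
At distance d (pc), an angle of θ arcsec spans θ·d AU: s = 2.01 × 1.6611 = 3.3388 AU.
= 3.3388 × 1.496 × 10⁸ km = 4.9948 × 10^8 km.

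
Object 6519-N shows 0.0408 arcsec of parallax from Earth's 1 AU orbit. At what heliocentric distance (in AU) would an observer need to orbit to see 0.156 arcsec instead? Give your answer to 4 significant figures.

Parallax scales linearly with baseline: p ∝ B, so B = p_target / p_Earth × 1 AU.
B = 0.156 / 0.0408 = 3.8235 AU.

3.824 AU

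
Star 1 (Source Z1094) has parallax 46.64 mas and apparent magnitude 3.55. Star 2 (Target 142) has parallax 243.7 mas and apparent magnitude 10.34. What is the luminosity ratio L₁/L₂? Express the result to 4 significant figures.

L₁/L₂ = 14200

d₁ = 1/p₁ = 1/0.04664″ = 21.441 pc; d₂ = 1/p₂ = 1/0.2437″ = 4.1034 pc.
M₁ = m₁ − 5 log₁₀ d₁ + 5 = 3.55 − 6.6562 + 5 = 1.8938.
M₂ = 10.34 − 3.0657 + 5 = 12.2743.
L₁/L₂ = 10^(0.4(M₂ − M₁)) = 10^(0.4 × 10.3805) = 10^4.15220 = 14197.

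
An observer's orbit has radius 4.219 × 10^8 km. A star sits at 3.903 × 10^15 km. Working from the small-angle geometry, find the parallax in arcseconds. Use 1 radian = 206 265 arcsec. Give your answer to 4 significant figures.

0.02230 arcsec

θ ≈ B/d = (4.219 × 10^8) / (3.903 × 10^15) = 1.0810 × 10^-7 rad.
In arcseconds: 1.0810 × 10^-7 × 206265 = 0.022297″.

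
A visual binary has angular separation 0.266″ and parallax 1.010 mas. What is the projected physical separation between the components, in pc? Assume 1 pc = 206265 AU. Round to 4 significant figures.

0.001277 pc

d = 1/p = 1/0.001010″ = 990.1 pc.
At distance d (pc), an angle of θ arcsec spans θ·d AU: s = 0.266 × 990.1 = 263.37 AU.
= 263.37 / 206265 = 0.0012769 pc.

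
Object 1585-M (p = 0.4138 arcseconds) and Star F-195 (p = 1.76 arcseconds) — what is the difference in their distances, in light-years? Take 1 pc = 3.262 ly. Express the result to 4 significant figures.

6.030 ly

d_A = 1/0.4138″ = 2.4166 pc; d_B = 1/1.760″ = 0.56818 pc.
|d_B − d_A| = |0.56818 − 2.4166| = 1.8484 pc = 1.8484 × 3.262 ly = 6.0295 ly.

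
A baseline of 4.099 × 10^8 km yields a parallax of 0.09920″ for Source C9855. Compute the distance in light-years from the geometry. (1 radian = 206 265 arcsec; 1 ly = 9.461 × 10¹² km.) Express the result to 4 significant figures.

90.09 ly

θ = 0.09920″ = 0.09920/206265 = 4.8093 × 10^-7 rad.
d = B/θ = (4.099 × 10^8) / (4.8093 × 10^-7) = 8.5231 × 10^14 km = (8.5231 × 10^14) / (9.461 × 10^12) ly = 90.087 ly.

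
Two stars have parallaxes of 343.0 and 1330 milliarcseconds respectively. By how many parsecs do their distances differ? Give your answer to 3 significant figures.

2.16 pc

d_A = 1/0.3430″ = 2.9155 pc; d_B = 1/1.330″ = 0.75188 pc.
|d_B − d_A| = |0.75188 − 2.9155| = 2.1636 pc.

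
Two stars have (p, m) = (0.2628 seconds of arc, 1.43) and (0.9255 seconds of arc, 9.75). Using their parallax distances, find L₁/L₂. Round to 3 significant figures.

d₁ = 1/p₁ = 1/0.2628″ = 3.8052 pc; d₂ = 1/p₂ = 1/0.9255″ = 1.0805 pc.
M₁ = m₁ − 5 log₁₀ d₁ + 5 = 1.43 − 2.9019 + 5 = 3.5281.
M₂ = 9.75 − 0.1681 + 5 = 14.5819.
L₁/L₂ = 10^(0.4(M₂ − M₁)) = 10^(0.4 × 11.0538) = 10^4.42152 = 26395.

L₁/L₂ = 26400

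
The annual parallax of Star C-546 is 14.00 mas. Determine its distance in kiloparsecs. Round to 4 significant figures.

p = 14.00 mas = 0.01400 arcsec.
d = 1/p = 1/0.01400 = 71.429 pc.
= 0.071429 kpc.

0.07143 kpc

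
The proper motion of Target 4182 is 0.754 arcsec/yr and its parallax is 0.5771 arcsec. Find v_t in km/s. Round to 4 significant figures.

6.193 km/s

d = 1/p = 1/0.5771″ = 1.7328 pc.
v_t = 4.74 × μ × d = 4.74 × 0.754 × 1.7328 = 6.193 km/s.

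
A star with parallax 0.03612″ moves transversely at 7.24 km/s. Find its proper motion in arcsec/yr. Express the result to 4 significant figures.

0.05517 arcsec/yr

d = 1/p = 1/0.03612″ = 27.685 pc.
μ = v_t / (4.74 d) = 7.24 / (4.74 × 27.685) = 7.24 / 131.23 = 0.05517 ″/yr.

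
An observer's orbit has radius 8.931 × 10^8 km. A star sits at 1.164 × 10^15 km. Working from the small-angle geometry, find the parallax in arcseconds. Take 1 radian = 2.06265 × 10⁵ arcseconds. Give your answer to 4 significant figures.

θ ≈ B/d = (8.931 × 10^8) / (1.164 × 10^15) = 7.6727 × 10^-7 rad.
In arcseconds: 7.6727 × 10^-7 × 206265 = 0.15826″.

0.1583 arcsec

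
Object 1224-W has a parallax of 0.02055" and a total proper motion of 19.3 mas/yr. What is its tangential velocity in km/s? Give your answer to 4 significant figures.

d = 1/p = 1/0.02055″ = 48.662 pc.
μ = 19.3 mas/yr = 0.0193 ″/yr.
v_t = 4.74 × μ × d = 4.74 × 0.0193 × 48.662 = 4.4517 km/s.

4.452 km/s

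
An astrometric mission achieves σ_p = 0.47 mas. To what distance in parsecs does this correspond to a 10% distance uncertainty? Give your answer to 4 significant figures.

212.8 pc

σ_d/d = σ_p/p, so the condition is σ_p/p ≤ 0.10, i.e. p ≥ σ_p/0.10.
p_min = 0.47/0.10 = 4.7 mas = 0.0047 arcsec.
d_max = 1/p_min = 1/0.0047 = 212.77 pc.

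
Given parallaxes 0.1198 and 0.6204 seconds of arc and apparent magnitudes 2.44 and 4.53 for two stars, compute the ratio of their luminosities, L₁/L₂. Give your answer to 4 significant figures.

d₁ = 1/p₁ = 1/0.1198″ = 8.3472 pc; d₂ = 1/p₂ = 1/0.6204″ = 1.6119 pc.
M₁ = m₁ − 5 log₁₀ d₁ + 5 = 2.44 − 4.6077 + 5 = 2.8323.
M₂ = 4.53 − 1.0367 + 5 = 8.4933.
L₁/L₂ = 10^(0.4(M₂ − M₁)) = 10^(0.4 × 5.6610) = 10^2.26440 = 183.82.

L₁/L₂ = 183.8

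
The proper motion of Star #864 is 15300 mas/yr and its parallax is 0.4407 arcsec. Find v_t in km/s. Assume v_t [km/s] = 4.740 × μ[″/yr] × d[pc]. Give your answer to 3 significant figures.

d = 1/p = 1/0.4407″ = 2.2691 pc.
μ = 15300 mas/yr = 15.3 ″/yr.
v_t = 4.74 × μ × d = 4.74 × 15.3 × 2.2691 = 164.56 km/s.

165 km/s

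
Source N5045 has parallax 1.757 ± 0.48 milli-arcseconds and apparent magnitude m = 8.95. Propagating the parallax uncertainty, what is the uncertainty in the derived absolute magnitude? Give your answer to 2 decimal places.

M = m − 5 log₁₀ d + 5 = m + 5 log₁₀ p + 5, so ∂M/∂p = 5/(p ln 10).
σ_M = (5/ln 10) · (σ_p/p) = 2.1715 × 0.48/1.757 = 2.1715 × 0.27319 = 0.59323.

σ_M = 0.59 mag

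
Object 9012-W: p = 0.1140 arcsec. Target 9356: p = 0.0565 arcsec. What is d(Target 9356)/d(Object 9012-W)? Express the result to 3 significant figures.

Since d = 1/p, d_B/d_A = p_A/p_B.
= 0.1140 / 0.0565 = 2.0177.

2.02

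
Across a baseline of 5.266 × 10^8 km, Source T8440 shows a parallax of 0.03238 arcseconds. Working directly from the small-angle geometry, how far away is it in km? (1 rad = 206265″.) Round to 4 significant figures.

θ = 0.03238″ = 0.03238/206265 = 1.5698 × 10^-7 rad.
d = B/θ = (5.266 × 10^8) / (1.5698 × 10^-7) = 3.3546 × 10^15 km.

3.355 × 10^15 km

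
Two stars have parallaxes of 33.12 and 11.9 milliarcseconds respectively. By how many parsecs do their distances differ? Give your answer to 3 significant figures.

d_A = 1/0.03312″ = 30.193 pc; d_B = 1/0.01190″ = 84.034 pc.
|d_B − d_A| = |84.034 − 30.193| = 53.841 pc.

53.8 pc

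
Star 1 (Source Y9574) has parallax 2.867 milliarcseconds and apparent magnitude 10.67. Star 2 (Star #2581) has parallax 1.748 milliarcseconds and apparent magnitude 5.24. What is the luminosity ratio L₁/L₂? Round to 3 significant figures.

L₁/L₂ = 0.00250

d₁ = 1/p₁ = 1/0.002867″ = 348.8 pc; d₂ = 1/p₂ = 1/0.001748″ = 572.08 pc.
M₁ = m₁ − 5 log₁₀ d₁ + 5 = 10.67 − 12.7129 + 5 = 2.9571.
M₂ = 5.24 − 13.7873 + 5 = -3.5473.
L₁/L₂ = 10^(0.4(M₂ − M₁)) = 10^(0.4 × (-6.5044)) = 10^(-2.60176) = 0.0025017.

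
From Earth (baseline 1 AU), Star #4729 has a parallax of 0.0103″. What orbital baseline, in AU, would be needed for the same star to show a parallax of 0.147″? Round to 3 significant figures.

Parallax scales linearly with baseline: p ∝ B, so B = p_target / p_Earth × 1 AU.
B = 0.147 / 0.0103 = 14.272 AU.

14.3 AU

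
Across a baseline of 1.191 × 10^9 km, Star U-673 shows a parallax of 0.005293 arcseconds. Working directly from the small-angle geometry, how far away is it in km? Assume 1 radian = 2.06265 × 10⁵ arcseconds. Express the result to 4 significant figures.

4.641 × 10^16 km

θ = 0.005293″ = 0.005293/206265 = 2.5661 × 10^-8 rad.
d = B/θ = (1.191 × 10^9) / (2.5661 × 10^-8) = 4.6413 × 10^16 km.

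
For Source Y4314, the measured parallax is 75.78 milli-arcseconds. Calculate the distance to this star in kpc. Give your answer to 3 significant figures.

0.0132 kpc

p = 75.78 milli-arcseconds = 0.07578 arcsec.
d = 1/p = 1/0.07578 = 13.196 pc.
= 0.013196 kpc.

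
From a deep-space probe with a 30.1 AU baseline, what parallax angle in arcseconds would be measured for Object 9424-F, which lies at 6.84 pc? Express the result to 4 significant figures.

p (arcsec) = B (AU) / d (pc).
p = 30.1 / 6.84 = 4.4006 arcsec.

4.401 arcsec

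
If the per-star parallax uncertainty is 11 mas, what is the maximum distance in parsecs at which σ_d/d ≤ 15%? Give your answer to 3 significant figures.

σ_d/d = σ_p/p, so the condition is σ_p/p ≤ 0.15, i.e. p ≥ σ_p/0.15.
p_min = 11/0.15 = 73.333 mas = 0.073333 arcsec.
d_max = 1/p_min = 1/0.073333 = 13.636 pc.

13.6 pc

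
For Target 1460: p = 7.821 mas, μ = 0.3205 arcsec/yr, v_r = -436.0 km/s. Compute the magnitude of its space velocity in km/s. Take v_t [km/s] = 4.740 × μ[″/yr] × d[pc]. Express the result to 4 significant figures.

477.3 km/s

d = 1/p = 1/0.007821″ = 127.86 pc.
v_t = 4.740 μ d = 4.740 × 0.3205 × 127.86 = 194.24 km/s.
v = √(v_r² + v_t²) = √((-436.0)² + 194.24²) = √227825 = 477.31 km/s.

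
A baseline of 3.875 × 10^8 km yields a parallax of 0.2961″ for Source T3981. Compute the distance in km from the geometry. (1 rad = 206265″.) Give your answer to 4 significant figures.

θ = 0.2961″ = 0.2961/206265 = 1.4355 × 10^-6 rad.
d = B/θ = (3.875 × 10^8) / (1.4355 × 10^-6) = 2.6994 × 10^14 km.

2.699 × 10^14 km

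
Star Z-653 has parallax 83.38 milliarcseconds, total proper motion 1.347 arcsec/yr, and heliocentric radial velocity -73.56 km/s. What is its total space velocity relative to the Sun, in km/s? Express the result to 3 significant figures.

d = 1/p = 1/0.08338″ = 11.993 pc.
v_t = 4.740 μ d = 4.740 × 1.347 × 11.993 = 76.573 km/s.
v = √(v_r² + v_t²) = √((-73.56)² + 76.573²) = √11274.5 = 106.18 km/s.

106 km/s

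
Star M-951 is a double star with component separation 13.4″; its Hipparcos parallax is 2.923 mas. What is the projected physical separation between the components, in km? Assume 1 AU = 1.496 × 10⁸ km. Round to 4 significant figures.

d = 1/p = 1/0.002923″ = 342.11 pc.
At distance d (pc), an angle of θ arcsec spans θ·d AU: s = 13.4 × 342.11 = 4584.3 AU.
= 4584.3 × 1.496 × 10⁸ km = 6.8581 × 10^11 km.

6.858 × 10^11 km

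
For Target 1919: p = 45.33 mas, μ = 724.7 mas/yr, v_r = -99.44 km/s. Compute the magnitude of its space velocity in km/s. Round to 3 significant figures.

d = 1/p = 1/0.04533″ = 22.06 pc.
μ = 724.7 mas/yr = 0.7247 ″/yr.
v_t = 4.740 μ d = 4.740 × 0.7247 × 22.06 = 75.778 km/s.
v = √(v_r² + v_t²) = √((-99.44)² + 75.778²) = √15630.6 = 125.02 km/s.

125 km/s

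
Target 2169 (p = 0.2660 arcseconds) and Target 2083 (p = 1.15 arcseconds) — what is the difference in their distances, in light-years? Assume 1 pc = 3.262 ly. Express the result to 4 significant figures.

9.427 ly

d_A = 1/0.2660″ = 3.7594 pc; d_B = 1/1.150″ = 0.86957 pc.
|d_B − d_A| = |0.86957 − 3.7594| = 2.8898 pc = 2.8898 × 3.262 ly = 9.4265 ly.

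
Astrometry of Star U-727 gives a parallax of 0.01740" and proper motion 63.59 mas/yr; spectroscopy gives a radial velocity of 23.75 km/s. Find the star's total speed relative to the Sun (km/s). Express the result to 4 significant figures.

29.40 km/s

d = 1/p = 1/0.01740″ = 57.471 pc.
μ = 63.59 mas/yr = 0.06359 ″/yr.
v_t = 4.740 μ d = 4.740 × 0.06359 × 57.471 = 17.323 km/s.
v = √(v_r² + v_t²) = √(23.75² + 17.323²) = √864.149 = 29.396 km/s.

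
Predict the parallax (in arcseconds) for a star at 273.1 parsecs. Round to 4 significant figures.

0.003662 arcsec

p = 1/d = 1/273.1 = 0.0036617 arcsec.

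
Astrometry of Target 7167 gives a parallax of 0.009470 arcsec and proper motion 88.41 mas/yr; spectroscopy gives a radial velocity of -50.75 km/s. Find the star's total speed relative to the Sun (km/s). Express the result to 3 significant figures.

d = 1/p = 1/0.009470″ = 105.6 pc.
μ = 88.41 mas/yr = 0.08841 ″/yr.
v_t = 4.740 μ d = 4.740 × 0.08841 × 105.6 = 44.253 km/s.
v = √(v_r² + v_t²) = √((-50.75)² + 44.253²) = √4533.89 = 67.334 km/s.

67.3 km/s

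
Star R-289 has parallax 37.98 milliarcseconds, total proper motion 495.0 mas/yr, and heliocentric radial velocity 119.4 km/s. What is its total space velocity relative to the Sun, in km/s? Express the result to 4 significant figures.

d = 1/p = 1/0.03798″ = 26.33 pc.
μ = 495.0 mas/yr = 0.4950 ″/yr.
v_t = 4.740 μ d = 4.740 × 0.4950 × 26.33 = 61.778 km/s.
v = √(v_r² + v_t²) = √(119.4² + 61.778²) = √18072.9 = 134.44 km/s.

134.4 km/s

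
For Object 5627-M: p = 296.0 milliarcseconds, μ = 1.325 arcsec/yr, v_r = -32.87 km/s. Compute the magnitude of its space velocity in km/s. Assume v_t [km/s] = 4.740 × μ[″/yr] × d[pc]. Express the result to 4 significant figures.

d = 1/p = 1/0.2960″ = 3.3784 pc.
v_t = 4.740 μ d = 4.740 × 1.325 × 3.3784 = 21.218 km/s.
v = √(v_r² + v_t²) = √((-32.87)² + 21.218²) = √1530.64 = 39.123 km/s.

39.12 km/s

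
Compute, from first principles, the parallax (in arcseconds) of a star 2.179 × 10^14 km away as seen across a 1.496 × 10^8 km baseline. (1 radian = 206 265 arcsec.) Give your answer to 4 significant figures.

0.1416 arcsec

θ ≈ B/d = (1.496 × 10^8) / (2.179 × 10^14) = 6.8655 × 10^-7 rad.
In arcseconds: 6.8655 × 10^-7 × 206265 = 0.14161″.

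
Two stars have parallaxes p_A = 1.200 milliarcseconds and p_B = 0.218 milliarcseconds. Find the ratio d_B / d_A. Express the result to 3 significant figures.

Since d = 1/p, d_B/d_A = p_A/p_B.
= 1.200 / 0.218 = 5.5046.

5.50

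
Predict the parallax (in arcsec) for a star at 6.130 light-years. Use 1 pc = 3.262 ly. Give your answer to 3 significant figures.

d = 6.130 ly ÷ 3.262 = 1.8792 pc.
p = 1/d = 1/1.8792 = 0.53214 arcsec.

0.532 arcsec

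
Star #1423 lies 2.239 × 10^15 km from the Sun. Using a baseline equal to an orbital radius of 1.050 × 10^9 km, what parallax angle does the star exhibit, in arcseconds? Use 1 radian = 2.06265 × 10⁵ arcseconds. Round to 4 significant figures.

θ ≈ B/d = (1.050 × 10^9) / (2.239 × 10^15) = 4.6896 × 10^-7 rad.
In arcseconds: 4.6896 × 10^-7 × 206265 = 0.09673″.

0.09673 arcsec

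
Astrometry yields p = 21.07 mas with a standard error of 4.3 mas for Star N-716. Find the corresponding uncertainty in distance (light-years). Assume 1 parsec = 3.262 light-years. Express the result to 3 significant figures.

31.6 ly

d = 1/p, so σ_d = σ_p / p².
σ_d = 0.00430 / (0.02107)² = 0.00430 / 0.00044394 = 9.686 pc = 9.686 × 3.262 ly = 31.596 ly.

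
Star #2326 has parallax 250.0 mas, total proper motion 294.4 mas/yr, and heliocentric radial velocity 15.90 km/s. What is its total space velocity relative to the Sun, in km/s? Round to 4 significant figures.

16.85 km/s

d = 1/p = 1/0.2500″ = 4 pc.
μ = 294.4 mas/yr = 0.2944 ″/yr.
v_t = 4.740 μ d = 4.740 × 0.2944 × 4 = 5.5818 km/s.
v = √(v_r² + v_t²) = √(15.90² + 5.5818²) = √283.966 = 16.851 km/s.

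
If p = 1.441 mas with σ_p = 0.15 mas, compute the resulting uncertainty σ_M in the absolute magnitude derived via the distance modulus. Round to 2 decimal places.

M = m − 5 log₁₀ d + 5 = m + 5 log₁₀ p + 5, so ∂M/∂p = 5/(p ln 10).
σ_M = (5/ln 10) · (σ_p/p) = 2.1715 × 0.15/1.441 = 2.1715 × 0.10409 = 0.22603.

σ_M = 0.23 mag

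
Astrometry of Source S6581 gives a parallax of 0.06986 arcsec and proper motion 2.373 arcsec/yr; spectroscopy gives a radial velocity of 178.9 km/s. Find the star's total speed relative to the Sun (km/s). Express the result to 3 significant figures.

d = 1/p = 1/0.06986″ = 14.314 pc.
v_t = 4.740 μ d = 4.740 × 2.373 × 14.314 = 161 km/s.
v = √(v_r² + v_t²) = √(178.9² + 161²) = √57926.2 = 240.68 km/s.

241 km/s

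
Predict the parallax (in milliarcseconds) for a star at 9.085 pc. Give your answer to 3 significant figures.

p = 1/d = 1/9.085 = 0.11007 arcsec.
= 0.11007 × 1000 = 110.07 mas.

110 mas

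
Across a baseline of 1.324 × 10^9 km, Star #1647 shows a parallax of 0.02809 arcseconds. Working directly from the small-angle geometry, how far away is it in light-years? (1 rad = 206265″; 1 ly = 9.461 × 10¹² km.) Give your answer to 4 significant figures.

1028 ly

θ = 0.02809″ = 0.02809/206265 = 1.3618 × 10^-7 rad.
d = B/θ = (1.324 × 10^9) / (1.3618 × 10^-7) = 9.7224 × 10^15 km = (9.7224 × 10^15) / (9.461 × 10^12) ly = 1027.6 ly.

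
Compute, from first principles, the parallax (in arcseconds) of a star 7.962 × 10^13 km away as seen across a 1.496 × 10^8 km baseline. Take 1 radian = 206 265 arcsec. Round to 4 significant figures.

0.3876 arcsec

θ ≈ B/d = (1.496 × 10^8) / (7.962 × 10^13) = 1.8789 × 10^-6 rad.
In arcseconds: 1.8789 × 10^-6 × 206265 = 0.38755″.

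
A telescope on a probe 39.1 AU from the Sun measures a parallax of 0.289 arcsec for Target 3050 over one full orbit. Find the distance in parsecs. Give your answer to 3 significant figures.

135 pc

With baseline B (in AU) and parallax p (in arcsec), d = B/p parsecs.
d = 39.1 / 0.289 = 135.29 pc.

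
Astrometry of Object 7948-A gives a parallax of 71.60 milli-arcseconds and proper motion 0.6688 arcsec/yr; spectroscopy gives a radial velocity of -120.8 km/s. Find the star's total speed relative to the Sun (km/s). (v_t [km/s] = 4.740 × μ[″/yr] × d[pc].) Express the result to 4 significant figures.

d = 1/p = 1/0.07160″ = 13.966 pc.
v_t = 4.740 μ d = 4.740 × 0.6688 × 13.966 = 44.274 km/s.
v = √(v_r² + v_t²) = √((-120.8)² + 44.274²) = √16552.8 = 128.66 km/s.

128.7 km/s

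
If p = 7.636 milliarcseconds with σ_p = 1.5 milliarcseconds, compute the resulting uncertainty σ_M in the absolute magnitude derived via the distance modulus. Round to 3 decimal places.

M = m − 5 log₁₀ d + 5 = m + 5 log₁₀ p + 5, so ∂M/∂p = 5/(p ln 10).
σ_M = (5/ln 10) · (σ_p/p) = 2.1715 × 1.5/7.636 = 2.1715 × 0.19644 = 0.42657.

σ_M = 0.427 mag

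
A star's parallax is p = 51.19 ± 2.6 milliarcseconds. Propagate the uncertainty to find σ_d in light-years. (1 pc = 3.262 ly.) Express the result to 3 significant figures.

d = 1/p, so σ_d = σ_p / p².
σ_d = 0.00260 / (0.05119)² = 0.00260 / 0.0026204 = 0.99221 pc = 0.99221 × 3.262 ly = 3.2366 ly.

3.24 ly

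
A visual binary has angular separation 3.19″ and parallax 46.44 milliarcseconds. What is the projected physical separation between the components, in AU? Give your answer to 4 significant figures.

d = 1/p = 1/0.04644″ = 21.533 pc.
At distance d (pc), an angle of θ arcsec spans θ·d AU: s = 3.19 × 21.533 = 68.69 AU.

68.69 AU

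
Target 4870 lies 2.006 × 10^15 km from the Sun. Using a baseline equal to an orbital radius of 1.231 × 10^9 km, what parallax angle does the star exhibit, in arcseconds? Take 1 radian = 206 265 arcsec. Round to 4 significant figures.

0.1266 arcsec

θ ≈ B/d = (1.231 × 10^9) / (2.006 × 10^15) = 6.1366 × 10^-7 rad.
In arcseconds: 6.1366 × 10^-7 × 206265 = 0.12658″.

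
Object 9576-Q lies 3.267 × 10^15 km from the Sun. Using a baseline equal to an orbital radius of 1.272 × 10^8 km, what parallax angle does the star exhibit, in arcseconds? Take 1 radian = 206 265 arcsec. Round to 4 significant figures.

0.008031 arcsec

θ ≈ B/d = (1.272 × 10^8) / (3.267 × 10^15) = 3.8935 × 10^-8 rad.
In arcseconds: 3.8935 × 10^-8 × 206265 = 0.0080309″.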